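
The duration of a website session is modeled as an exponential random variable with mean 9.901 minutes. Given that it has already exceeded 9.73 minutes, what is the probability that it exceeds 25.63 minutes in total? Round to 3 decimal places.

0.201

The rate is λ = 1/9.901 = 0.101 per minute.
The exponential is memoryless, so the remaining time is again Exp(λ): the condition X > 9.73 is irrelevant.
P(X > 15.9) = e^(−1.6059) ≈ 0.201.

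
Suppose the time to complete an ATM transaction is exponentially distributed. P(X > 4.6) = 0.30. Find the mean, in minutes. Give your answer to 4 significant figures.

e^(−λ·4.6) = 0.30 ⇒ λ = −ln(0.30)/4.6 = 0.261733.
Mean = 1/λ = 3.82068 minutes.

3.821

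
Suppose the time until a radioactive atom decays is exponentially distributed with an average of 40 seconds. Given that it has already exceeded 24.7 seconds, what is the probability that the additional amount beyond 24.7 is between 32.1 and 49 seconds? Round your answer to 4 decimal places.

The rate is λ = 1/40 = 0.025 per second.
Memoryless: the residual past 24.7 is again Exp(λ).
P(32.1 < residual < 49) = e^(−λ·32.1) − e^(−λ·49) = 0.44821 − 0.29376 ≈ 0.1544.

0.1544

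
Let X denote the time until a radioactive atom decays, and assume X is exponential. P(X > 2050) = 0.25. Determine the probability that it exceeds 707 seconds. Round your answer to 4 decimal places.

e^(−λ·2050) = 0.25 ⇒ λ = −ln(0.25)/2050 = 0.000676241.
P(X > 707) = e^(−0.000676241·707) = e^(−0.4781) ≈ 0.6200.

0.6200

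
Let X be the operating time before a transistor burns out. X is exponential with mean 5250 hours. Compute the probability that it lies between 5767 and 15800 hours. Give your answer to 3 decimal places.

0.284

The rate is λ = 1/5250 = 0.000190476 per hour.
P(5767 < X < 15800) = e^(−λ·5767) − e^(−λ·15800) = 0.33338 − 0.04932 ≈ 0.284.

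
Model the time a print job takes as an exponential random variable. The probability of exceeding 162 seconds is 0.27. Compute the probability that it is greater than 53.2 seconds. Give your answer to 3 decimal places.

0.651

e^(−λ·162) = 0.27 ⇒ λ = −ln(0.27)/162 = 0.0080823.
P(X > 53.2) = e^(−0.0080823·53.2) = e^(−0.42998) ≈ 0.651.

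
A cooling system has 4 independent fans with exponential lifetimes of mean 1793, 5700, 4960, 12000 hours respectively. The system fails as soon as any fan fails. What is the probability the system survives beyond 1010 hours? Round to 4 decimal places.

0.3576

The first failure time is exponential with rate Σλ_i = 1/1793 + 1/5700 + 1/4960 + 1/12000 = 0.00101811 per hour.
P(min > 1010) = e^(−0.00101811·1010) = e^(−1.0283) ≈ 0.3576.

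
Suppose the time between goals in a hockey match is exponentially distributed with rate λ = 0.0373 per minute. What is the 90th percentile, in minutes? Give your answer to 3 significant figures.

Set 1 − e^(−λt) = 0.9, so t = −ln(0.1)/λ = 2.3026/0.0373 ≈ 61.7315 minutes.

61.7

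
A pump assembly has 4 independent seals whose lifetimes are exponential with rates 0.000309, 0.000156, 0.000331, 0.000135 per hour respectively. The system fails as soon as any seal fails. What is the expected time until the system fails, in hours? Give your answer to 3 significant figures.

1070

The time to first failure is exponential with rate Σλ = 0.000309 + 0.000156 + 0.000331 + 0.000135 = 0.000931.
E[min] = 1/Σλ = 1/0.000931 = 1074.11 hours.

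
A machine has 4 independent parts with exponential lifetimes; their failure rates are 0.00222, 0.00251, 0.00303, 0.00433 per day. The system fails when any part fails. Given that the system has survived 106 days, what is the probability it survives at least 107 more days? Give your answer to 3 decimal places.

Time to first failure ~ Exp(Σλ) with Σλ = 0.01209.
By memorylessness, P(T > 106+107 | T > 106) = P(T > 107) = e^(−0.01209·107) ≈ 0.274.

0.274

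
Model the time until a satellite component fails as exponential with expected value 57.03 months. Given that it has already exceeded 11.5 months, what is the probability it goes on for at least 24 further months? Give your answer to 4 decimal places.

The rate is λ = 1/57.03 = 0.0175346 per month.
The exponential is memoryless, so the remaining time is again Exp(λ): the condition X > 11.5 is irrelevant.
P(X > 24) = e^(−0.42083) ≈ 0.6565.

0.6565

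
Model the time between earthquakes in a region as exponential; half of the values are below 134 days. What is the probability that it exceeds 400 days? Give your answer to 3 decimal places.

For an exponential, median = ln(2)/λ, so λ = ln 2 / 134 = 0.00517274 per day.
P(X > 400) = e^(−λ·400) = e^(−2.0691) ≈ 0.126.

0.126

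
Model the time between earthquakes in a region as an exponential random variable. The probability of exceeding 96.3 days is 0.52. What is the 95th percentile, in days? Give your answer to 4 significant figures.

e^(−λ·96.3) = 0.52 ⇒ λ = −ln(0.52)/96.3 = 0.00679051.
95th percentile: 1 − e^(−λt) = 0.95, t = −ln(0.05)/λ = 441.164 days.

441.2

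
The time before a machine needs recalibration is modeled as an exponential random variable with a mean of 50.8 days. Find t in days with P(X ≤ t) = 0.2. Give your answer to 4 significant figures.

The rate is λ = 1/50.8 = 0.019685 per day.
Set 1 − e^(−λt) = 0.2, so t = −ln(0.8)/λ = 0.22314/0.019685 ≈ 11.3357 days.

11.34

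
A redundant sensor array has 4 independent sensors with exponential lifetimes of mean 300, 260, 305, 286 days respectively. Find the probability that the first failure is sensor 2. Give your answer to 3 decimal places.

0.276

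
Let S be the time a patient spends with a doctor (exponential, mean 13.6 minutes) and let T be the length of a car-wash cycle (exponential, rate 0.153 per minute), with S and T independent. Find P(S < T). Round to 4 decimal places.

0.3246

λ_1 = 1/13.6 = 0.0735294, λ_2 = 0.153.
For independent exponentials, P(S < T) = λ_1/(λ_1+λ_2) = 0.0735294/0.226529 ≈ 0.3246.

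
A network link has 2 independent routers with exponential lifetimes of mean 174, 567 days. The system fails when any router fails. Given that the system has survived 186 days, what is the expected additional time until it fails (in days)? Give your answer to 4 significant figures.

133.1

First-failure rate Σλ = 1/174 + 1/567 = 0.00751079.
By memorylessness the expected residual is 1/Σλ = 133.142 days, regardless of the 186 already elapsed.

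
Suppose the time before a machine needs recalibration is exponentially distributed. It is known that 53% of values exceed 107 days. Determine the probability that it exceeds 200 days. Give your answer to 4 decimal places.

e^(−λ·107) = 0.53 ⇒ λ = −ln(0.53)/107 = 0.00593344.
P(X > 200) = e^(−0.00593344·200) = e^(−1.1867) ≈ 0.3052.

0.3052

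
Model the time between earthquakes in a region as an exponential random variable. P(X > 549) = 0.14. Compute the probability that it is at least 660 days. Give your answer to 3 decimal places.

0.094

e^(−λ·549) = 0.14 ⇒ λ = −ln(0.14)/549 = 0.00358126.
P(X > 660) = e^(−0.00358126·660) = e^(−2.3636) ≈ 0.094.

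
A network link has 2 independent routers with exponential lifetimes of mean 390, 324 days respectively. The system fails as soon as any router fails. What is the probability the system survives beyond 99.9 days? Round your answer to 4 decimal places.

0.5687

The first failure time is exponential with rate Σλ_i = 1/390 + 1/324 = 0.00565052 per day.
P(min > 99.9) = e^(−0.00565052·99.9) = e^(−0.56449) ≈ 0.5687.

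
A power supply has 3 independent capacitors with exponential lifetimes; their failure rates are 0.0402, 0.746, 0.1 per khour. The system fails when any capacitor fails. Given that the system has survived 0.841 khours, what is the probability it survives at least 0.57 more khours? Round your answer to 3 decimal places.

Time to first failure ~ Exp(Σλ) with Σλ = 0.8862.
By memorylessness, P(T > 0.841+0.57 | T > 0.841) = P(T > 0.57) = e^(−0.8862·0.57) ≈ 0.603.

0.603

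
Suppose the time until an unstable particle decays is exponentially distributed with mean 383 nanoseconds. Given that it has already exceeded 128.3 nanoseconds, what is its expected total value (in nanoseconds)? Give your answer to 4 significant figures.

The rate is λ = 1/383 = 0.00261097 per nanosecond.
By memorylessness, E[X | X > 128.3] = 128.3 + 1/λ = 128.3 + 383 = 511.3 nanoseconds.

511.3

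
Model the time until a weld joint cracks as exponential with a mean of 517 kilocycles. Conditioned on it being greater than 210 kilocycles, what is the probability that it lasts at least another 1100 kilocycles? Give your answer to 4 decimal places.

The rate is λ = 1/517 = 0.00193424 per kilocycle.
By the memoryless property, P(X > 210+1100 | X > 210) = P(X > 1100).
P(X > 1100) = e^(−2.1277) ≈ 0.1191.

0.1191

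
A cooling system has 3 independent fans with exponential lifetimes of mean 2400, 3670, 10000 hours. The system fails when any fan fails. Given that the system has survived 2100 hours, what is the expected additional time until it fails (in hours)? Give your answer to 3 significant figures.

1270

First-failure rate Σλ = 1/2400 + 1/3670 + 1/10000 = 0.000789146.
By memorylessness the expected residual is 1/Σλ = 1267.19 hours, regardless of the 2100 already elapsed.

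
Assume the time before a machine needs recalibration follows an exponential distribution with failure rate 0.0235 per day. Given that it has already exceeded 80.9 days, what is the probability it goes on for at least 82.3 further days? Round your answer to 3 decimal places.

P(X > s+t | X > s) = e^(−λ(s+t))/e^(−λs) = e^(−λt), independent of s = 80.9.
P(X > 82.3) = e^(−1.9341) ≈ 0.145.

0.145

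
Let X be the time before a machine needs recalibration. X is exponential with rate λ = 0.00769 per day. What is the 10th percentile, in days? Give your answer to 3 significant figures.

13.7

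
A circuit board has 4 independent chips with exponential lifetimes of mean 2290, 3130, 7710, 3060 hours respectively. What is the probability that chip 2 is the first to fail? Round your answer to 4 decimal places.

Rates: λ_i = 1/mean_i → 0.000436681, 0.000319489, 0.000129702, 0.000326797; Σλ = 0.00121267.
P(chip 2 first) = λ_2/Σλ = 0.000319489/0.00121267 ≈ 0.2635.

0.2635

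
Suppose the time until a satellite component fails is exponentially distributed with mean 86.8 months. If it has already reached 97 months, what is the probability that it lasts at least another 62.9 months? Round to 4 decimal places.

0.4845

The rate is λ = 1/86.8 = 0.0115207 per month.
The exponential is memoryless, so the remaining time is again Exp(λ): the condition X > 97 is irrelevant.
P(X > 62.9) = e^(−0.72465) ≈ 0.4845.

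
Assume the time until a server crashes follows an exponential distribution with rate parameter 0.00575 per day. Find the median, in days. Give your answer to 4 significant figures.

120.5

Set 1 − e^(−λt) = 0.5, so t = −ln(0.5)/λ = 0.69315/0.00575 ≈ 120.547 days.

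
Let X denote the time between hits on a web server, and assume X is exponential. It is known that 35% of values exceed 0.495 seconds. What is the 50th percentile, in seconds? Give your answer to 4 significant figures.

e^(−λ·0.495) = 0.35 ⇒ λ = −ln(0.35)/0.495 = 2.12085.
50th percentile: 1 − e^(−λt) = 0.5, t = −ln(0.5)/λ = 0.326825 seconds.

0.3268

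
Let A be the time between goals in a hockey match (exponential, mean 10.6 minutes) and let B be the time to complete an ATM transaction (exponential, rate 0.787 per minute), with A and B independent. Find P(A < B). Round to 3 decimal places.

0.107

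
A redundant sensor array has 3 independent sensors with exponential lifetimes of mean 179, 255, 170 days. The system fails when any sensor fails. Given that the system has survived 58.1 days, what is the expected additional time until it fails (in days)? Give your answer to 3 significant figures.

65.0

First-failure rate Σλ = 1/179 + 1/255 + 1/170 = 0.0153905.
By memorylessness the expected residual is 1/Σλ = 64.9751 days, regardless of the 58.1 already elapsed.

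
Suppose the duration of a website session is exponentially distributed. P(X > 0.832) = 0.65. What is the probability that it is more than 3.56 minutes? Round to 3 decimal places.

0.158

e^(−λ·0.832) = 0.65 ⇒ λ = −ln(0.65)/0.832 = 0.517768.
P(X > 3.56) = e^(−0.517768·3.56) = e^(−1.8433) ≈ 0.158.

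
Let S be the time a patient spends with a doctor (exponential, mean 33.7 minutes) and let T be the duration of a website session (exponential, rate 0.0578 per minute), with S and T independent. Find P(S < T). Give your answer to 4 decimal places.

0.3392

λ_1 = 1/33.7 = 0.0296736, λ_2 = 0.0578.
For independent exponentials, P(S < T) = λ_1/(λ_1+λ_2) = 0.0296736/0.0874736 ≈ 0.3392.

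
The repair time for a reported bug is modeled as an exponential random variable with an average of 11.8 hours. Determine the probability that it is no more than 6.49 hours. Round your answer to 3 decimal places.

The rate is λ = 1/11.8 = 0.0847458 per hour.
P(X ≤ 6.49) = 1 − e^(−λ·6.49) = 1 − e^(−0.55) ≈ 0.423.

0.423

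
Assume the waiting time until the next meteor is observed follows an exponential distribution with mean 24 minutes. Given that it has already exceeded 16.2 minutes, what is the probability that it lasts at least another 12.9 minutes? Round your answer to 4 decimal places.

The rate is λ = 1/24 = 0.0416667 per minute.
By the memoryless property, P(X > 16.2+12.9 | X > 16.2) = P(X > 12.9).
P(X > 12.9) = e^(−0.5375) ≈ 0.5842.

0.5842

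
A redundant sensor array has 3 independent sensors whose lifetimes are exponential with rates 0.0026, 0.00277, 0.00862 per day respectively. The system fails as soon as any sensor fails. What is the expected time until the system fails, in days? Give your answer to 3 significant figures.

71.5

The time to first failure is exponential with rate Σλ = 0.0026 + 0.00277 + 0.00862 = 0.01399.
E[min] = 1/Σλ = 1/0.01399 = 71.4796 days.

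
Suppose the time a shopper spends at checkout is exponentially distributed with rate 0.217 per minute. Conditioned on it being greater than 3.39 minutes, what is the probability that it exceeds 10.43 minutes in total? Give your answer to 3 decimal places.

0.217

P(X > s+t | X > s) = e^(−λ(s+t))/e^(−λs) = e^(−λt), independent of s = 3.39.
P(X > 7.04) = e^(−1.5277) ≈ 0.217.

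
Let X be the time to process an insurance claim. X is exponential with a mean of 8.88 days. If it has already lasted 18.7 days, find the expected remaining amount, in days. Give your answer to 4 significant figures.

The rate is λ = 1/8.88 = 0.112613 per day.
By memorylessness, the remaining amount past any threshold is again Exp(λ) with mean 1/λ = 8.88 days.

8.880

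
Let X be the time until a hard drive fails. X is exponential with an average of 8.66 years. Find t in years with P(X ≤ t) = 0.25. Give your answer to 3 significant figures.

2.49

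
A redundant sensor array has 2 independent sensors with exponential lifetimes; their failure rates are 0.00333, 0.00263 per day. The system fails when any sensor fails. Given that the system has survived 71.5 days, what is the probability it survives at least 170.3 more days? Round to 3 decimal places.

Time to first failure ~ Exp(Σλ) with Σλ = 0.00596.
By memorylessness, P(T > 71.5+170.3 | T > 71.5) = P(T > 170.3) = e^(−0.00596·170.3) ≈ 0.362.

0.362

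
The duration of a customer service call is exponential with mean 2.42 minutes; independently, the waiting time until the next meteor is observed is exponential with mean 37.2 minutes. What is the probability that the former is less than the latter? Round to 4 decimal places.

0.9389

λ_1 = 1/2.42 = 0.413223, λ_2 = 1/37.2 = 0.0268817.
For independent exponentials, P(the former < the latter) = λ_1/(λ_1+λ_2) = 0.413223/0.440105 ≈ 0.9389.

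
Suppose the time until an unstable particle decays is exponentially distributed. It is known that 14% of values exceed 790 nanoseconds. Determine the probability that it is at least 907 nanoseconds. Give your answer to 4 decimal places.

e^(−λ·790) = 0.14 ⇒ λ = −ln(0.14)/790 = 0.00248875.
P(X > 907) = e^(−0.00248875·907) = e^(−2.2573) ≈ 0.1046.

0.1046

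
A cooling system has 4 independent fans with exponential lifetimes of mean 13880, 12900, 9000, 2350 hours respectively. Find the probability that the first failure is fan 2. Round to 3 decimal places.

0.113

Rates: λ_i = 1/mean_i → 0.0000720461, 0.0000775194, 0.000111111, 0.000425532; Σλ = 0.000686209.
P(fan 2 first) = λ_2/Σλ = 0.0000775194/0.000686209 ≈ 0.113.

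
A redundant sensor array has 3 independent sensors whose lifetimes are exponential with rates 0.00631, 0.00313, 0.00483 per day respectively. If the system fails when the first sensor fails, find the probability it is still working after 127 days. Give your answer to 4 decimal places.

The time to first failure is exponential with rate Σλ = 0.00631 + 0.00313 + 0.00483 = 0.01427.
P(min > 127) = e^(−0.01427·127) = e^(−1.8123) ≈ 0.1633.

0.1633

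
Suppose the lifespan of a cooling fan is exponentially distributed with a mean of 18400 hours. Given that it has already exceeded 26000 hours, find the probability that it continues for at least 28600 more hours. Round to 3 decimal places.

0.211

The rate is λ = 1/18400 = 0.0000543478 per hour.
P(X > s+t | X > s) = e^(−λ(s+t))/e^(−λs) = e^(−λt), independent of s = 26000.
P(X > 28600) = e^(−1.5543) ≈ 0.211.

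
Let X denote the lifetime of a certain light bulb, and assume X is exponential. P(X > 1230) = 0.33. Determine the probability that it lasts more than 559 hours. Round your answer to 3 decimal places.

e^(−λ·1230) = 0.33 ⇒ λ = −ln(0.33)/1230 = 0.000901352.
P(X > 559) = e^(−0.000901352·559) = e^(−0.50386) ≈ 0.604.

0.604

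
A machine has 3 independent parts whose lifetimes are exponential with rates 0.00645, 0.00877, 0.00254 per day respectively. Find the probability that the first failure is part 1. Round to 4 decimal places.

The time to first failure is exponential with rate Σλ = 0.00645 + 0.00877 + 0.00254 = 0.01776.
P(part 1 first) = λ_1/Σλ = 0.00645/0.01776 ≈ 0.3632.

0.3632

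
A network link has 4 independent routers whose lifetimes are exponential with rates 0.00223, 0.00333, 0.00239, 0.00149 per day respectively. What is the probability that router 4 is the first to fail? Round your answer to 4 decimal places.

The time to first failure is exponential with rate Σλ = 0.00223 + 0.00333 + 0.00239 + 0.00149 = 0.00944.
P(router 4 first) = λ_4/Σλ = 0.00149/0.00944 ≈ 0.1578.

0.1578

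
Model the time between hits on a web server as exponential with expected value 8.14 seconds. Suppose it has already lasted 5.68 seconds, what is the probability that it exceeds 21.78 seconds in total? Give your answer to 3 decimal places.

The rate is λ = 1/8.14 = 0.12285 per second.
The exponential is memoryless, so the remaining time is again Exp(λ): the condition X > 5.68 is irrelevant.
P(X > 16.1) = e^(−1.9779) ≈ 0.138.

0.138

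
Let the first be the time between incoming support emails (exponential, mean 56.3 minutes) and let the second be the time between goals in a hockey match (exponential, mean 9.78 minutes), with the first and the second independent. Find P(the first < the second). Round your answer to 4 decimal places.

λ_1 = 1/56.3 = 0.017762, λ_2 = 1/9.78 = 0.102249.
For independent exponentials, P(the first < the second) = λ_1/(λ_1+λ_2) = 0.017762/0.120011 ≈ 0.1480.

0.1480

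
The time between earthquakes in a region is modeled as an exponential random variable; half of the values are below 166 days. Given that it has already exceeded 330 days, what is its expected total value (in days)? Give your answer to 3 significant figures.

For an exponential, median = ln(2)/λ, so λ = ln 2 / 166 = 0.00417559 per day.
By memorylessness, E[X | X > 330] = 330 + 1/λ = 330 + 239.487 = 569.487 days.

569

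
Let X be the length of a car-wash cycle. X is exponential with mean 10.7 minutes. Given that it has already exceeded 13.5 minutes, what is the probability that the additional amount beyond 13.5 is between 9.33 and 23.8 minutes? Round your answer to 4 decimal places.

0.3100

The rate is λ = 1/10.7 = 0.0934579 per minute.
Memoryless: the residual past 13.5 is again Exp(λ).
P(9.33 < residual < 23.8) = e^(−λ·9.33) − e^(−λ·23.8) = 0.41813 − 0.10814 ≈ 0.3100.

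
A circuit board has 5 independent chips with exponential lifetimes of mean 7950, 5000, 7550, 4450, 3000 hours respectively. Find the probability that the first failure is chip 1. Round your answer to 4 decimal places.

0.1238

Rates: λ_i = 1/mean_i → 0.000125786, 0.0002, 0.00013245, 0.000224719, 0.000333333; Σλ = 0.00101629.
P(chip 1 first) = λ_1/Σλ = 0.000125786/0.00101629 ≈ 0.1238.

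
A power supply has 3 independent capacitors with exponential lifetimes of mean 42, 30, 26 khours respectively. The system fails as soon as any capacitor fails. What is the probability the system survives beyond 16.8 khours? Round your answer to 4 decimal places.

0.2007

The first failure time is exponential with rate Σλ_i = 1/42 + 1/30 + 1/26 = 0.0956044 per khour.
P(min > 16.8) = e^(−0.0956044·16.8) = e^(−1.6062) ≈ 0.2007.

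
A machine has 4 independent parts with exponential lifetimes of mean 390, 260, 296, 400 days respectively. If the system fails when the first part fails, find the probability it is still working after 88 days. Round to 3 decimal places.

The first failure time is exponential with rate Σλ_i = 1/390 + 1/260 + 1/296 + 1/400 = 0.0122886 per day.
P(min > 88) = e^(−0.0122886·88) = e^(−1.0814) ≈ 0.339.

0.339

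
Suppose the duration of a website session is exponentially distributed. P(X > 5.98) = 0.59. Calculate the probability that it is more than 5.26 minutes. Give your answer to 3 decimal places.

0.629

e^(−λ·5.98) = 0.59 ⇒ λ = −ln(0.59)/5.98 = 0.0882329.
P(X > 5.26) = e^(−0.0882329·5.26) = e^(−0.46411) ≈ 0.629.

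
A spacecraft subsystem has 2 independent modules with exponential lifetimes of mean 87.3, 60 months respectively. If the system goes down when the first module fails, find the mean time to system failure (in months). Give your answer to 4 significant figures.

35.56

The first failure time is exponential with rate Σλ_i = 1/87.3 + 1/60 = 0.0281214 per month.
E[min] = 1/Σλ = 1/0.0281214 = 35.5601 months.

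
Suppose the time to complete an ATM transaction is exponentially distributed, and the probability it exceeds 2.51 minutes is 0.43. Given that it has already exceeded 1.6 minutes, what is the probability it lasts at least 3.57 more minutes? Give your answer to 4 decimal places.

From e^(−λ·2.51) = 0.43, λ = −ln(0.43)/2.51 = 0.336243.
Memoryless: P(X > 1.6+3.57 | X > 1.6) = P(X > 3.57) = e^(−0.336243·3.57) ≈ 0.3011.

0.3011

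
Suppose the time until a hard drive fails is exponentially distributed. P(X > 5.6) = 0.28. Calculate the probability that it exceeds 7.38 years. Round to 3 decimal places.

e^(−λ·5.6) = 0.28 ⇒ λ = −ln(0.28)/5.6 = 0.227315.
P(X > 7.38) = e^(−0.227315·7.38) = e^(−1.6776) ≈ 0.187.

0.187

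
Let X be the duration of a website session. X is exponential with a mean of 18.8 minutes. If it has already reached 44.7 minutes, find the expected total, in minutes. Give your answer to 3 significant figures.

63.5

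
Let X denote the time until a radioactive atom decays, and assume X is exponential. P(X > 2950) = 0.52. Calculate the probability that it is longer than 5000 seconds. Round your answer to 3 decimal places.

0.330

e^(−λ·2950) = 0.52 ⇒ λ = −ln(0.52)/2950 = 0.00022167.
P(X > 5000) = e^(−0.00022167·5000) = e^(−1.1083) ≈ 0.330.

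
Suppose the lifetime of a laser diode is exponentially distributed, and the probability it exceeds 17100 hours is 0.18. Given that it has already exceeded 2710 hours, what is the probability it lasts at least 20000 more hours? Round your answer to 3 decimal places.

0.135

From e^(−λ·17100) = 0.18, λ = −ln(0.18)/17100 = 0.000100281.
Memoryless: P(X > 2710+20000 | X > 2710) = P(X > 20000) = e^(−0.000100281·20000) ≈ 0.135.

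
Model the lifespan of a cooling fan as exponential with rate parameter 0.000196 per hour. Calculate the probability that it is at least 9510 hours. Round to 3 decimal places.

P(X > 9510) = e^(−λ·9510) = e^(−1.864) ≈ 0.155.

0.155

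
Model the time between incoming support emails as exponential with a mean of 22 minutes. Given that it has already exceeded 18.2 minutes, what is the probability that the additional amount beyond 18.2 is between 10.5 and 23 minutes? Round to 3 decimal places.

0.269

The rate is λ = 1/22 = 0.0454545 per minute.
Memoryless: the residual past 18.2 is again Exp(λ).
P(10.5 < residual < 23) = e^(−λ·10.5) − e^(−λ·23) = 0.62047 − 0.35153 ≈ 0.269.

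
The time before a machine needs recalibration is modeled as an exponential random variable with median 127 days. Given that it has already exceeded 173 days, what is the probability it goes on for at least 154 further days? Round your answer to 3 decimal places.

0.431

For an exponential, median = ln(2)/λ, so λ = ln 2 / 127 = 0.00545785 per day.
P(X > s+t | X > s) = e^(−λ(s+t))/e^(−λs) = e^(−λt), independent of s = 173.
P(X > 154) = e^(−0.84051) ≈ 0.431.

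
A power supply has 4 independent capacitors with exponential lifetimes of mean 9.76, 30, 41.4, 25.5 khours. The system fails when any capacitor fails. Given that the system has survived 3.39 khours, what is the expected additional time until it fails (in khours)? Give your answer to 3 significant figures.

5.02

First-failure rate Σλ = 1/9.76 + 1/30 + 1/41.4 + 1/25.5 = 0.199163.
By memorylessness the expected residual is 1/Σλ = 5.02102 khours, regardless of the 3.39 already elapsed.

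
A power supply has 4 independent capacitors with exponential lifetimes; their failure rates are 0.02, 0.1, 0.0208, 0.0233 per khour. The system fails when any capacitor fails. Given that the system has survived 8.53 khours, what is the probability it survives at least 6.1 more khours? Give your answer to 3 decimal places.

0.368

Time to first failure ~ Exp(Σλ) with Σλ = 0.1641.
By memorylessness, P(T > 8.53+6.1 | T > 8.53) = P(T > 6.1) = e^(−0.1641·6.1) ≈ 0.368.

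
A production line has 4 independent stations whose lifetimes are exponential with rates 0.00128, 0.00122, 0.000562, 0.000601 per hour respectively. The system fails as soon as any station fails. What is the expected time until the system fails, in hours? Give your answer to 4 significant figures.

273.0

The time to first failure is exponential with rate Σλ = 0.00128 + 0.00122 + 0.000562 + 0.000601 = 0.003663.
E[min] = 1/Σλ = 1/0.003663 = 273 hours.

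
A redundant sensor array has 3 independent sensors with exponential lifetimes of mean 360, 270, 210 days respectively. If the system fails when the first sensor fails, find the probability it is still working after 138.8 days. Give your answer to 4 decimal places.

0.2100

The first failure time is exponential with rate Σλ_i = 1/360 + 1/270 + 1/210 = 0.0112434 per day.
P(min > 138.8) = e^(−0.0112434·138.8) = e^(−1.5606) ≈ 0.2100.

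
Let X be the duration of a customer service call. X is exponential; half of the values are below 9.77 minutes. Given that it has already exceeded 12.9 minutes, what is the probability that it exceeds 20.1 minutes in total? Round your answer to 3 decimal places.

For an exponential, median = ln(2)/λ, so λ = ln 2 / 9.77 = 0.0709465 per minute.
P(X > s+t | X > s) = e^(−λ(s+t))/e^(−λs) = e^(−λt), independent of s = 12.9.
P(X > 7.2) = e^(−0.51081) ≈ 0.600.

0.600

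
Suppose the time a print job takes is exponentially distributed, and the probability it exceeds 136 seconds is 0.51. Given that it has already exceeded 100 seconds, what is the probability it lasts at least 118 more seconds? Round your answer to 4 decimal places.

From e^(−λ·136) = 0.51, λ = −ln(0.51)/136 = 0.00495106.
Memoryless: P(X > 100+118 | X > 100) = P(X > 118) = e^(−0.00495106·118) ≈ 0.5575.

0.5575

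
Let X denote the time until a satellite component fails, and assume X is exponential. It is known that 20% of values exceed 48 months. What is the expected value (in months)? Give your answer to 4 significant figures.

e^(−λ·48) = 0.20 ⇒ λ = −ln(0.20)/48 = 0.03353.
Mean = 1/λ = 29.8241 months.

29.82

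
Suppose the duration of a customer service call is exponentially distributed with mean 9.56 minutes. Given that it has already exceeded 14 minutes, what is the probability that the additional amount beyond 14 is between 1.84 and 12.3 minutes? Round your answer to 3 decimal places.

0.549

The rate is λ = 1/9.56 = 0.104603 per minute.
Memoryless: the residual past 14 is again Exp(λ).
P(1.84 < residual < 12.3) = e^(−λ·1.84) − e^(−λ·12.3) = 0.82492 − 0.27621 ≈ 0.549.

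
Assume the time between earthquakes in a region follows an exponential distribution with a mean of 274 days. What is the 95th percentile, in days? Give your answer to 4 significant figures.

The rate is λ = 1/274 = 0.00364964 per day.
Set 1 − e^(−λt) = 0.95, so t = −ln(0.05)/λ = 2.9957/0.00364964 ≈ 820.831 days.

820.8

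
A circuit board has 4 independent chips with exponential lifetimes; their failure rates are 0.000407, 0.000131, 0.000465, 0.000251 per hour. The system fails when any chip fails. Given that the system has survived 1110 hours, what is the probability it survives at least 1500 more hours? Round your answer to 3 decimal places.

0.152

Time to first failure ~ Exp(Σλ) with Σλ = 0.001254.
By memorylessness, P(T > 1110+1500 | T > 1110) = P(T > 1500) = e^(−0.001254·1500) ≈ 0.152.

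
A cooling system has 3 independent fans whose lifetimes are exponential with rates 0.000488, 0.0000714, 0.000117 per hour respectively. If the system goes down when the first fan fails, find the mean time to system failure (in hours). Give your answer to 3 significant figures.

The time to first failure is exponential with rate Σλ = 0.000488 + 0.0000714 + 0.000117 = 0.0006764.
E[min] = 1/Σλ = 1/0.0006764 = 1478.42 hours.

1480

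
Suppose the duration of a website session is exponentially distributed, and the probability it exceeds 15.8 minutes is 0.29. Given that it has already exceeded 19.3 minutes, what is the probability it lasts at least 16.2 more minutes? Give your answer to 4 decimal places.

0.2811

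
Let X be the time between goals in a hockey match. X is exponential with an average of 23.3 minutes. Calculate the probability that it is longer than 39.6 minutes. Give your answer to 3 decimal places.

The rate is λ = 1/23.3 = 0.0429185 per minute.
P(X > 39.6) = e^(−λ·39.6) = e^(−1.6996) ≈ 0.183.

0.183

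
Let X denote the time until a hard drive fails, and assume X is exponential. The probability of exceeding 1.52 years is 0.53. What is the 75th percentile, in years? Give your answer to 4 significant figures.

e^(−λ·1.52) = 0.53 ⇒ λ = −ln(0.53)/1.52 = 0.417683.
75th percentile: 1 − e^(−λt) = 0.75, t = −ln(0.25)/λ = 3.31901 years.

3.319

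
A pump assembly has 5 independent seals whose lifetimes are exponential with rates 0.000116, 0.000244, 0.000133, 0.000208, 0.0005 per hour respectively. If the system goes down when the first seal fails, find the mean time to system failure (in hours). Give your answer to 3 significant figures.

The time to first failure is exponential with rate Σλ = 0.000116 + 0.000244 + 0.000133 + 0.000208 + 0.0005 = 0.001201.
E[min] = 1/Σλ = 1/0.001201 = 832.639 hours.

833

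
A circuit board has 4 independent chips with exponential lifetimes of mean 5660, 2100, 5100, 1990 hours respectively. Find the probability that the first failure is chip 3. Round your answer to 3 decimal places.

Rates: λ_i = 1/mean_i → 0.000176678, 0.00047619, 0.000196078, 0.000502513; Σλ = 0.00135146.
P(chip 3 first) = λ_3/Σλ = 0.000196078/0.00135146 ≈ 0.145.

0.145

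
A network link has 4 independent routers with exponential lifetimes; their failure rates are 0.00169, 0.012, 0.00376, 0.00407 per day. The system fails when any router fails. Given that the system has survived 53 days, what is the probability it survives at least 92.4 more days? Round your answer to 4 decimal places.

Time to first failure ~ Exp(Σλ) with Σλ = 0.02152.
By memorylessness, P(T > 53+92.4 | T > 53) = P(T > 92.4) = e^(−0.02152·92.4) ≈ 0.1369.

0.1369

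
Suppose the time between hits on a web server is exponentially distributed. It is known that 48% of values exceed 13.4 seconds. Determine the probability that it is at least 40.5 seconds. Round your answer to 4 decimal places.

0.1088

e^(−λ·13.4) = 0.48 ⇒ λ = −ln(0.48)/13.4 = 0.0547738.
P(X > 40.5) = e^(−0.0547738·40.5) = e^(−2.2183) ≈ 0.1088.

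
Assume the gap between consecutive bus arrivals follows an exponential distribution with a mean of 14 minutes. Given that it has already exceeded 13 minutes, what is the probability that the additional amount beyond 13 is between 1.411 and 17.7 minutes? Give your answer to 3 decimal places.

0.622

The rate is λ = 1/14 = 0.0714286 per minute.
Memoryless: the residual past 13 is again Exp(λ).
P(1.411 < residual < 17.7) = e^(−λ·1.411) − e^(−λ·17.7) = 0.90413 − 0.28244 ≈ 0.622.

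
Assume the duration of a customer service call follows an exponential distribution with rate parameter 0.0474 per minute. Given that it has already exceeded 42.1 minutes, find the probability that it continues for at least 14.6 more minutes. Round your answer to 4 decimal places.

0.5006

The exponential is memoryless, so the remaining time is again Exp(λ): the condition X > 42.1 is irrelevant.
P(X > 14.6) = e^(−0.69204) ≈ 0.5006.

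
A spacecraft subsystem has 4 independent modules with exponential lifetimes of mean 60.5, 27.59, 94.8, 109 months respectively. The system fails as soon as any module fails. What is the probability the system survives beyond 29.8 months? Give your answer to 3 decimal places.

The first failure time is exponential with rate Σλ_i = 1/60.5 + 1/27.59 + 1/94.8 + 1/109 = 0.0724968 per month.
P(min > 29.8) = e^(−0.0724968·29.8) = e^(−2.1604) ≈ 0.115.

0.115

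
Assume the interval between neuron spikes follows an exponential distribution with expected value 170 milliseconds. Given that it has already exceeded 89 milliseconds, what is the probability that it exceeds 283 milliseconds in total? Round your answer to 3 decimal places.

0.319

The rate is λ = 1/170 = 0.00588235 per millisecond.
By the memoryless property, P(X > 89+194 | X > 89) = P(X > 194).
P(X > 194) = e^(−1.1412) ≈ 0.319.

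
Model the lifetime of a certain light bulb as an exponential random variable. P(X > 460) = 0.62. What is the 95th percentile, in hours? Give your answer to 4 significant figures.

e^(−λ·460) = 0.62 ⇒ λ = −ln(0.62)/460 = 0.00103921.
95th percentile: 1 − e^(−λt) = 0.95, t = −ln(0.05)/λ = 2882.71 hours.

2883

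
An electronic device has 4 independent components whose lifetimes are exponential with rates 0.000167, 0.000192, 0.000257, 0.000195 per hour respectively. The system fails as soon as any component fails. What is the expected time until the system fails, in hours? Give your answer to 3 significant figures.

1230

The time to first failure is exponential with rate Σλ = 0.000167 + 0.000192 + 0.000257 + 0.000195 = 0.000811.
E[min] = 1/Σλ = 1/0.000811 = 1233.05 hours.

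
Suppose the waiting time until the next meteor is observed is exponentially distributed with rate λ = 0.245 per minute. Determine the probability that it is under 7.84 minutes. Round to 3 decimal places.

P(X ≤ 7.84) = 1 − e^(−λ·7.84) = 1 − e^(−1.9208) ≈ 0.854.

0.854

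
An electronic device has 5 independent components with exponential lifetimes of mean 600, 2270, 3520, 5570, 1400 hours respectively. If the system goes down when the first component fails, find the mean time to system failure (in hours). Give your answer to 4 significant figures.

The first failure time is exponential with rate Σλ_i = 1/600 + 1/2270 + 1/3520 + 1/5570 + 1/1400 = 0.00328511 per hour.
E[min] = 1/Σλ = 1/0.00328511 = 304.404 hours.

304.4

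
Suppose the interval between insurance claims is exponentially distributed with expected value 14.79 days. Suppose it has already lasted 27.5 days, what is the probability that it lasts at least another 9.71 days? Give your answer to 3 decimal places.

0.519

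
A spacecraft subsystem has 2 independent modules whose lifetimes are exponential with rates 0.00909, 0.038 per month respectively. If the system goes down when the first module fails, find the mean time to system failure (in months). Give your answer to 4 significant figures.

The time to first failure is exponential with rate Σλ = 0.00909 + 0.038 = 0.04709.
E[min] = 1/Σλ = 1/0.04709 = 21.2359 months.

21.24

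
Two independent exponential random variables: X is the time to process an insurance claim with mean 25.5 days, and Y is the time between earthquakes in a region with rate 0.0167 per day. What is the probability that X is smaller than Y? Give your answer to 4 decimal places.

λ_1 = 1/25.5 = 0.0392157, λ_2 = 0.0167.
For independent exponentials, P(X < Y) = λ_1/(λ_1+λ_2) = 0.0392157/0.0559157 ≈ 0.7013.

0.7013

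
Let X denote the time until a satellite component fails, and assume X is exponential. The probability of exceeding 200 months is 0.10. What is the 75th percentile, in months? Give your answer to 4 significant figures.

120.4

e^(−λ·200) = 0.10 ⇒ λ = −ln(0.10)/200 = 0.0115129.
75th percentile: 1 − e^(−λt) = 0.75, t = −ln(0.25)/λ = 120.412 months.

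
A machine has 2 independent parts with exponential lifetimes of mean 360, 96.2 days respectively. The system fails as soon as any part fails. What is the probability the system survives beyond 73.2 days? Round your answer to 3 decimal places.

0.381

The first failure time is exponential with rate Σλ_i = 1/360 + 1/96.2 = 0.0131728 per day.
P(min > 73.2) = e^(−0.0131728·73.2) = e^(−0.96425) ≈ 0.381.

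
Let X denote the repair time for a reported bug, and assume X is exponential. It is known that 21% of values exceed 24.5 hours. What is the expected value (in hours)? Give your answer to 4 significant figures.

15.70

e^(−λ·24.5) = 0.21 ⇒ λ = −ln(0.21)/24.5 = 0.0636999.
Mean = 1/λ = 15.6986 hours.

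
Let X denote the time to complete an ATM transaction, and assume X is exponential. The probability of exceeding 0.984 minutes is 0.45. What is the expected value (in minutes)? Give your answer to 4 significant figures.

e^(−λ·0.984) = 0.45 ⇒ λ = −ln(0.45)/0.984 = 0.811492.
Mean = 1/λ = 1.2323 minutes.

1.232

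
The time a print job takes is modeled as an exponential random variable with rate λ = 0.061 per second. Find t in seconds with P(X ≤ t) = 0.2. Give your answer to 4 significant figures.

Set 1 − e^(−λt) = 0.2, so t = −ln(0.8)/λ = 0.22314/0.061 ≈ 3.65809 seconds.

3.658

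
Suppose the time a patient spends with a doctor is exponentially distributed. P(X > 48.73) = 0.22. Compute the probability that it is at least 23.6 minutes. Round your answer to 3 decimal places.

e^(−λ·48.73) = 0.22 ⇒ λ = −ln(0.22)/48.73 = 0.0310718.
P(X > 23.6) = e^(−0.0310718·23.6) = e^(−0.73329) ≈ 0.480.

0.480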